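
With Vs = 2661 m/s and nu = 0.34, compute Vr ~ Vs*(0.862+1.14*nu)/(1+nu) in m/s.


Numerator factor = 0.862 + 1.14*0.34 = 1.2496
Denominator = 1 + 0.34 = 1.34
Vr = 2661 * 1.2496 / 1.34 = 2481.48 m/s

2481.48


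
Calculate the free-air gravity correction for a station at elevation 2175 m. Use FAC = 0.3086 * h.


FAC = 0.3086 * h
= 0.3086 * 2175
= 671.205 mGal

671.205


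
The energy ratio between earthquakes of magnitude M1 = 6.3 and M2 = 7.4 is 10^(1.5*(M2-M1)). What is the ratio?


M2 - M1 = 7.4 - 6.3 = 1.1
1.5 * 1.1 = 1.65
ratio = 10^1.65 = 44.67

44.67


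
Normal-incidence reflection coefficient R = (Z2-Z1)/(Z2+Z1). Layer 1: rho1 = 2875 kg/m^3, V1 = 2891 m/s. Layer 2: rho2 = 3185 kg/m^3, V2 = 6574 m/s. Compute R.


Z1 = 2875 * 2891 = 8311625
Z2 = 3185 * 6574 = 20938190
R = (20938190 - 8311625) / (20938190 + 8311625) = 12626565 / 29249815 = 0.4317

0.4317


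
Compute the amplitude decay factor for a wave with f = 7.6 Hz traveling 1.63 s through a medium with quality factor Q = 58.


pi*f*t/Q = pi*7.6*1.63/58 = 0.671001
A/A0 = exp(-0.671001) = 0.511197

0.511197


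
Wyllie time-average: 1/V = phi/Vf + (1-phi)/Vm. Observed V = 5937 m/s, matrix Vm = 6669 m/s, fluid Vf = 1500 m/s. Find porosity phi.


1/V - 1/Vm = 1/5937 - 1/6669 = 1.849e-05
1/Vf - 1/Vm = 1/1500 - 1/6669 = 0.00051672
phi = 1.849e-05 / 0.00051672 = 0.0358

0.0358


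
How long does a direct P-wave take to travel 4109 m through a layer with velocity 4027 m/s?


t = x / V
= 4109 / 4027
= 1.0204 s

1.0204


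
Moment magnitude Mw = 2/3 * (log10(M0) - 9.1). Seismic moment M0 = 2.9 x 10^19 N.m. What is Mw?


log10(M0) = log10(2.9 x 10^19) = 19.4624
Mw = 2/3 * (19.4624 - 9.1)
= 2/3 * 10.3624
= 6.91

6.91


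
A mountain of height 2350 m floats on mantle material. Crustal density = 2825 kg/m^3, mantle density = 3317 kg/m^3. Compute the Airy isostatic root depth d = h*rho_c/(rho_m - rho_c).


rho_m - rho_c = 3317 - 2825 = 492
d = 2350 * 2825 / 492
= 6638750 / 492
= 13493.39 m

13493.39


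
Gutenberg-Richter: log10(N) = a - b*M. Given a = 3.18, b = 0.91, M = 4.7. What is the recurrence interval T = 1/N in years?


log10(N) = 3.18 - 0.91*4.7 = -1.097
N = 10^-1.097 = 0.079983
T = 1/N = 1/0.079983 = 12.5026 years

12.5026


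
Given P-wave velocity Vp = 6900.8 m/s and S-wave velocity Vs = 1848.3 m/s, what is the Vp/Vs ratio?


Vp/Vs = 6900.8 / 1848.3
= 3.7336

3.7336


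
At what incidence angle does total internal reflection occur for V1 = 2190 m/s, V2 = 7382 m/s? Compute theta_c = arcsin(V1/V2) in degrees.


V1/V2 = 2190/7382 = 0.296668
theta_c = arcsin(0.296668) = 17.2576 degrees

17.2576


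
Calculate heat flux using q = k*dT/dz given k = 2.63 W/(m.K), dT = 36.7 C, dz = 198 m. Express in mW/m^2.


q = k * dT / dz * 1000
= 2.63 * 36.7 / 198 * 1000
= 0.48748 * 1000
= 487.4798 mW/m^2

487.4798


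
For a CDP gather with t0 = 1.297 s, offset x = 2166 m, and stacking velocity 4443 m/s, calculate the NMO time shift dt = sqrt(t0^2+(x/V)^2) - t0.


x/Vnmo = 2166/4443 = 0.487508
(x/Vnmo)^2 = 0.237664
t0^2 = 1.682209
sqrt(1.682209 + 0.237664) = 1.385595
dt = 1.385595 - 1.297 = 0.088595

0.088595


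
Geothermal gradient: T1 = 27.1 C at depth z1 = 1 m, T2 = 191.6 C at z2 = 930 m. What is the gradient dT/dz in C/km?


dT = 191.6 - 27.1 = 164.5 C
dz = 930 - 1 = 929 m
gradient = dT/dz * 1000 = 164.5/929 * 1000 = 177.0721 C/km

177.0721


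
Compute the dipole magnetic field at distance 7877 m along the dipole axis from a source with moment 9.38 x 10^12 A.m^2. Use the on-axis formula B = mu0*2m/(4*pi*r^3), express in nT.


m = 9.38 x 10^12 = 9380000000000 A.m^2
2m = 18760000000000 A.m^2
r^3 = 7877^3 = 488745235133
B = (4pi*10^-7) * 18760000000000 / (4*pi * 488745235133) * 1e9
= 23574511.272538 / 6141753760683.4 * 1e9
= 3838.4006 nT

3838.4006


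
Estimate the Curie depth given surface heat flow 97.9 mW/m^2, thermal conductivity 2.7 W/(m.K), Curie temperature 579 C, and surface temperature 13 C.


T_Curie - T_surf = 579 - 13 = 566 C
Convert q to W/m^2: 97.9 mW/m^2 = 0.0979 W/m^2
d = 566 * 2.7 / 0.0979 = 15609.81 m

15609.81


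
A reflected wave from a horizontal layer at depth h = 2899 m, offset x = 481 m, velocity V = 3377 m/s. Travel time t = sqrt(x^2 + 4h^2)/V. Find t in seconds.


x^2 + 4h^2 = 481^2 + 4*2899^2 = 231361 + 33616804 = 33848165
sqrt(33848165) = 5817.9176
t = 5817.9176 / 3377 = 1.7228 s

1.7228


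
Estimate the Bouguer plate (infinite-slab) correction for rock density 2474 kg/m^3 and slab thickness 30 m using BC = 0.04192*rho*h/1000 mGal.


BC = 0.04192 * rho * h / 1000
= 0.04192 * 2474 * 30 / 1000
= 3.1113 mGal

3.1113


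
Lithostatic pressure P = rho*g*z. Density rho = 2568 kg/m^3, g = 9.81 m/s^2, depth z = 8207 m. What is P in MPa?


P = rho * g * z / 1e6
= 2568 * 9.81 * 8207 / 1e6
= 206751400.56 / 1e6
= 206.7514 MPa

206.7514


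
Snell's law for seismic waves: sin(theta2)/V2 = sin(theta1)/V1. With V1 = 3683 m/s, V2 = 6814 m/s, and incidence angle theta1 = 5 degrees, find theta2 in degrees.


sin(theta1) = sin(5 deg) = 0.087156
sin(theta2) = V2/V1 * sin(theta1) = 6814/3683 * 0.087156 = 0.161249
theta2 = arcsin(0.161249) = 9.2794 degrees

9.2794


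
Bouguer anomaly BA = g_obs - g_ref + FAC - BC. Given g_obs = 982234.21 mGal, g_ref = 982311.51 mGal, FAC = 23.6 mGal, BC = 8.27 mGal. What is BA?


BA = g_obs - g_ref + FAC - BC
= 982234.21 - 982311.51 + 23.6 - 8.27
= -61.97 mGal

-61.97


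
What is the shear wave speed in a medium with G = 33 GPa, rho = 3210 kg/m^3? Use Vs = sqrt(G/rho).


Convert G to Pa: G = 33e9 Pa
Compute G/rho = 33e9 / 3210 = 10280373.8318
Vs = sqrt(10280373.8318) = 3206.3 m/s

3206.3


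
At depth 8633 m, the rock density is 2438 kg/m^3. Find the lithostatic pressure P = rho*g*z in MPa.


P = rho * g * z / 1e6
= 2438 * 9.81 * 8633 / 1e6
= 206473561.74 / 1e6
= 206.4736 MPa

206.4736


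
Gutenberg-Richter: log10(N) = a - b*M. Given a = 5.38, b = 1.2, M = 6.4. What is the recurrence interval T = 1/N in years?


log10(N) = 5.38 - 1.2*6.4 = -2.3
N = 10^-2.3 = 0.005012
T = 1/N = 1/0.005012 = 199.5262 years

199.5262


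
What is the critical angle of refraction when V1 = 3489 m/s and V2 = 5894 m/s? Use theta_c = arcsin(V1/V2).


V1/V2 = 3489/5894 = 0.591958
theta_c = arcsin(0.591958) = 36.2961 degrees

36.2961


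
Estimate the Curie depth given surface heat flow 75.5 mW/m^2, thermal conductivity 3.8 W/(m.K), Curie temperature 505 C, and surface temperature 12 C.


T_Curie - T_surf = 505 - 12 = 493 C
Convert q to W/m^2: 75.5 mW/m^2 = 0.0755 W/m^2
d = 493 * 3.8 / 0.0755 = 24813.25 m

24813.25


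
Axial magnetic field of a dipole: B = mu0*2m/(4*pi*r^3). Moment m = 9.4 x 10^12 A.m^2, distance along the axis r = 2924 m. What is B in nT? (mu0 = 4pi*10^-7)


m = 9.4 x 10^12 = 9400000000000 A.m^2
2m = 18800000000000 A.m^2
r^3 = 2924^3 = 24999545024
B = (4pi*10^-7) * 18800000000000 / (4*pi * 24999545024) * 1e9
= 23624776.754995 / 314153547961.94 * 1e9
= 75201.3686 nT

75201.3686


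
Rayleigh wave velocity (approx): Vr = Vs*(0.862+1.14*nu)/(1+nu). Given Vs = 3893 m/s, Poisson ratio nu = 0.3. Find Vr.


Numerator factor = 0.862 + 1.14*0.3 = 1.204
Denominator = 1 + 0.3 = 1.3
Vr = 3893 * 1.204 / 1.3 = 3605.52 m/s

3605.52


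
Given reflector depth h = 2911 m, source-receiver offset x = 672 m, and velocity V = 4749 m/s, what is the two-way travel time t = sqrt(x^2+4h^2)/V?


x^2 + 4h^2 = 672^2 + 4*2911^2 = 451584 + 33895684 = 34347268
sqrt(34347268) = 5860.6542
t = 5860.6542 / 4749 = 1.2341 s

1.2341


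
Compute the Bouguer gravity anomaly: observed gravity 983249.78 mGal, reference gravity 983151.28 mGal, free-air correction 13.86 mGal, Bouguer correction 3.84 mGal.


BA = g_obs - g_ref + FAC - BC
= 983249.78 - 983151.28 + 13.86 - 3.84
= 108.52 mGal

108.52


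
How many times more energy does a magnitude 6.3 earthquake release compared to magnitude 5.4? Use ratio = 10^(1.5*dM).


M2 - M1 = 6.3 - 5.4 = 0.9
1.5 * 0.9 = 1.35
ratio = 10^1.35 = 22.39

22.39


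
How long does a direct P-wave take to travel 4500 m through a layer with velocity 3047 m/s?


t = x / V
= 4500 / 3047
= 1.4769 s

1.4769


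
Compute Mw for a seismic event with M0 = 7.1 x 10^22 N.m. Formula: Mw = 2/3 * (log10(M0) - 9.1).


log10(M0) = log10(7.1 x 10^22) = 22.8513
Mw = 2/3 * (22.8513 - 9.1)
= 2/3 * 13.7513
= 9.17

9.17


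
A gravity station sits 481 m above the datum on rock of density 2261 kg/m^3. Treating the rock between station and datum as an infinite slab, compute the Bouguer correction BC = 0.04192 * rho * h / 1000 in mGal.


BC = 0.04192 * rho * h / 1000
= 0.04192 * 2261 * 481 / 1000
= 45.5897 mGal

45.5897


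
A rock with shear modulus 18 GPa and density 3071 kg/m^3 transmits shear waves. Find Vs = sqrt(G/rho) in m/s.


Convert G to Pa: G = 18e9 Pa
Compute G/rho = 18e9 / 3071 = 5861282.9697
Vs = sqrt(5861282.9697) = 2421.01 m/s

2421.01


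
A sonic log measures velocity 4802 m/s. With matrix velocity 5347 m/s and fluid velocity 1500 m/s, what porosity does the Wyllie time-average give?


1/V - 1/Vm = 1/4802 - 1/5347 = 2.123e-05
1/Vf - 1/Vm = 1/1500 - 1/5347 = 0.00047965
phi = 2.123e-05 / 0.00047965 = 0.0443

0.0443


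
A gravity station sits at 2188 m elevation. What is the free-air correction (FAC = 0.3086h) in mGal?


FAC = 0.3086 * h
= 0.3086 * 2188
= 675.2168 mGal

675.2168


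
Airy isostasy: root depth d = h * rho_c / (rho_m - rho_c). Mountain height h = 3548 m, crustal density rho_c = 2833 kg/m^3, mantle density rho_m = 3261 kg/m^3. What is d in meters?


rho_m - rho_c = 3261 - 2833 = 428
d = 3548 * 2833 / 428
= 10051484 / 428
= 23484.78 m

23484.78


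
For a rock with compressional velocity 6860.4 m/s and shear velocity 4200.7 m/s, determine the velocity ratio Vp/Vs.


Vp/Vs = 6860.4 / 4200.7
= 1.6332

1.6332


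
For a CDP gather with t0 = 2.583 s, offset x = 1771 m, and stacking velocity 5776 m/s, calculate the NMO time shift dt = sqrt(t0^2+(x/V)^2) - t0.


x/Vnmo = 1771/5776 = 0.306614
(x/Vnmo)^2 = 0.094012
t0^2 = 6.671889
sqrt(6.671889 + 0.094012) = 2.601135
dt = 2.601135 - 2.583 = 0.018135

0.018135


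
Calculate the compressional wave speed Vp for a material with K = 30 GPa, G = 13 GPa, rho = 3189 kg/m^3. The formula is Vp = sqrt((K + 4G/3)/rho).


First compute the effective modulus:
K + 4G/3 = 30e9 + 4*13e9/3 = 47333333333.33 Pa
Then divide by density:
47333333333.33 / 3189 = 14842688.4081 Pa/(kg/m^3)
Take the square root:
Vp = sqrt(14842688.4081) = 3852.62 m/s

3852.62


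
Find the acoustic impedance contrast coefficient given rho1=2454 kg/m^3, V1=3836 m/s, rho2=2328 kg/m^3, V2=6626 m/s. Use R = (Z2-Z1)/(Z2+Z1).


Z1 = 2454 * 3836 = 9413544
Z2 = 2328 * 6626 = 15425328
R = (15425328 - 9413544) / (15425328 + 9413544) = 6011784 / 24838872 = 0.242

0.242


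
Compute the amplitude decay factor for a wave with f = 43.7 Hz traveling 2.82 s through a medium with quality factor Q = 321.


pi*f*t/Q = pi*43.7*2.82/321 = 1.206078
A/A0 = exp(-1.206078) = 0.299369

0.299369


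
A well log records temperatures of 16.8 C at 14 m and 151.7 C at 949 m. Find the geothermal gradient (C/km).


dT = 151.7 - 16.8 = 134.9 C
dz = 949 - 14 = 935 m
gradient = dT/dz * 1000 = 134.9/935 * 1000 = 144.2781 C/km

144.2781


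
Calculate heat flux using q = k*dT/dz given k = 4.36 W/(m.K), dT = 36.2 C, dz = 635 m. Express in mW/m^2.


q = k * dT / dz * 1000
= 4.36 * 36.2 / 635 * 1000
= 0.248554 * 1000
= 248.5543 mW/m^2

248.5543


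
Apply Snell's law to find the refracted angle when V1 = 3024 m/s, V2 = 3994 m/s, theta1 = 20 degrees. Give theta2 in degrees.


sin(theta1) = sin(20 deg) = 0.34202
sin(theta2) = V2/V1 * sin(theta1) = 3994/3024 * 0.34202 = 0.451729
theta2 = arcsin(0.451729) = 26.8547 degrees

26.8547


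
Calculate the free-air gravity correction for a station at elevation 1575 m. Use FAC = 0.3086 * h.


FAC = 0.3086 * h
= 0.3086 * 1575
= 486.045 mGal

486.045


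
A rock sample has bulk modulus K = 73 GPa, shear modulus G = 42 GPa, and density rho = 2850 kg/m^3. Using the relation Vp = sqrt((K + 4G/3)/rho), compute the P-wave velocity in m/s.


First compute the effective modulus:
K + 4G/3 = 73e9 + 4*42e9/3 = 129000000000.0 Pa
Then divide by density:
129000000000.0 / 2850 = 45263157.8947 Pa/(kg/m^3)
Take the square root:
Vp = sqrt(45263157.8947) = 6727.79 m/s

6727.79


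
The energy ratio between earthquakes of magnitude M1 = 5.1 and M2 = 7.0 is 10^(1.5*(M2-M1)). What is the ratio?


M2 - M1 = 7.0 - 5.1 = 1.9
1.5 * 1.9 = 2.85
ratio = 10^2.85 = 707.95

707.95


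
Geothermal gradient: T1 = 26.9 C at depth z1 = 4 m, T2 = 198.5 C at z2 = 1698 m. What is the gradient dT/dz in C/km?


dT = 198.5 - 26.9 = 171.6 C
dz = 1698 - 4 = 1694 m
gradient = dT/dz * 1000 = 171.6/1694 * 1000 = 101.2987 C/km

101.2987


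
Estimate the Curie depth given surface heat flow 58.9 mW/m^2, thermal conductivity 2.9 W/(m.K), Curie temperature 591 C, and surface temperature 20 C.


T_Curie - T_surf = 591 - 20 = 571 C
Convert q to W/m^2: 58.9 mW/m^2 = 0.0589 W/m^2
d = 571 * 2.9 / 0.0589 = 28113.75 m

28113.75


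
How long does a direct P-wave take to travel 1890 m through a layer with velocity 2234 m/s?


t = x / V
= 1890 / 2234
= 0.846 s

0.846


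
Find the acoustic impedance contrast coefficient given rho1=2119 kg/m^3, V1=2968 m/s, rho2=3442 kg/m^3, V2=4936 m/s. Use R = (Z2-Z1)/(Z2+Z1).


Z1 = 2119 * 2968 = 6289192
Z2 = 3442 * 4936 = 16989712
R = (16989712 - 6289192) / (16989712 + 6289192) = 10700520 / 23278904 = 0.4597

0.4597


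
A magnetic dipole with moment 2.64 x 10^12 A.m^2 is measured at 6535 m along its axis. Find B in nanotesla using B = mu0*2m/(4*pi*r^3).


m = 2.64 x 10^12 = 2640000000000 A.m^2
2m = 5280000000000 A.m^2
r^3 = 6535^3 = 279085180375
B = (4pi*10^-7) * 5280000000000 / (4*pi * 279085180375) * 1e9
= 6635043.684382 / 3507087809567.53 * 1e9
= 1891.8955 nT

1891.8955


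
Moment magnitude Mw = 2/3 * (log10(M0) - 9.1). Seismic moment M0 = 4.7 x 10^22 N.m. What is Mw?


log10(M0) = log10(4.7 x 10^22) = 22.6721
Mw = 2/3 * (22.6721 - 9.1)
= 2/3 * 13.5721
= 9.05

9.05


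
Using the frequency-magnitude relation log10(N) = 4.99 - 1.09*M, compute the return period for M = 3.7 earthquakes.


log10(N) = 4.99 - 1.09*3.7 = 0.957
N = 10^0.957 = 9.057326
T = 1/N = 1/9.057326 = 0.1104 years

0.1104


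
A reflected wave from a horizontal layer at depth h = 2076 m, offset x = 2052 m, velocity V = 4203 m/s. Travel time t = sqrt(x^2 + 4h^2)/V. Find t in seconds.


x^2 + 4h^2 = 2052^2 + 4*2076^2 = 4210704 + 17239104 = 21449808
sqrt(21449808) = 4631.3937
t = 4631.3937 / 4203 = 1.1019 s

1.1019


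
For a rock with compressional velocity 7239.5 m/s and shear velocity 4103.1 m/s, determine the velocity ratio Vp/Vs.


Vp/Vs = 7239.5 / 4103.1
= 1.7644

1.7644


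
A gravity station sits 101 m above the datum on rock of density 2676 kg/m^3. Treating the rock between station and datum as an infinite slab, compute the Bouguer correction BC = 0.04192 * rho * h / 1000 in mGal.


BC = 0.04192 * rho * h / 1000
= 0.04192 * 2676 * 101 / 1000
= 11.33 mGal

11.33


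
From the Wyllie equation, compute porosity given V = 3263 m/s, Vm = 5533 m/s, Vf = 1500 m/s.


1/V - 1/Vm = 1/3263 - 1/5533 = 0.00012573
1/Vf - 1/Vm = 1/1500 - 1/5533 = 0.00048593
phi = 0.00012573 / 0.00048593 = 0.2587

0.2587


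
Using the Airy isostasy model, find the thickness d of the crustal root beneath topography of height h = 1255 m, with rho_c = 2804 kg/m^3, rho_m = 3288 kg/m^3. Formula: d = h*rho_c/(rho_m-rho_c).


rho_m - rho_c = 3288 - 2804 = 484
d = 1255 * 2804 / 484
= 3519020 / 484
= 7270.7 m

7270.7


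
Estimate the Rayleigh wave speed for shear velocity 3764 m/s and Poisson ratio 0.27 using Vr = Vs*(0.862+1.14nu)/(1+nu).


Numerator factor = 0.862 + 1.14*0.27 = 1.1698
Denominator = 1 + 0.27 = 1.27
Vr = 3764 * 1.1698 / 1.27 = 3467.03 m/s

3467.03


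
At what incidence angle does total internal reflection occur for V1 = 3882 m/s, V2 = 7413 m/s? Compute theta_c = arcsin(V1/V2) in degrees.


V1/V2 = 3882/7413 = 0.523675
theta_c = arcsin(0.523675) = 31.5791 degrees

31.5791


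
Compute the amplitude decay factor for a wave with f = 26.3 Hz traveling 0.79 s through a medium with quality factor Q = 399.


pi*f*t/Q = pi*26.3*0.79/399 = 0.163591
A/A0 = exp(-0.163591) = 0.849089

0.849089


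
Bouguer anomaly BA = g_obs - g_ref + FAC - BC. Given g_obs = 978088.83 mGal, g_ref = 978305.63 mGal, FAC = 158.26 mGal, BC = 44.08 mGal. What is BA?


BA = g_obs - g_ref + FAC - BC
= 978088.83 - 978305.63 + 158.26 - 44.08
= -102.62 mGal

-102.62


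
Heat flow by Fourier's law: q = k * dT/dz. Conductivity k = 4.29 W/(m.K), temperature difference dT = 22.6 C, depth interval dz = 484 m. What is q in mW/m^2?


q = k * dT / dz * 1000
= 4.29 * 22.6 / 484 * 1000
= 0.200318 * 1000
= 200.3182 mW/m^2

200.3182


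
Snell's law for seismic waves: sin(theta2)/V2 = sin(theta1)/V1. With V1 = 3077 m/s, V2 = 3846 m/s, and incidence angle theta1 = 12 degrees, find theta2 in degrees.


sin(theta1) = sin(12 deg) = 0.207912
sin(theta2) = V2/V1 * sin(theta1) = 3846/3077 * 0.207912 = 0.259873
theta2 = arcsin(0.259873) = 15.0625 degrees

15.0625


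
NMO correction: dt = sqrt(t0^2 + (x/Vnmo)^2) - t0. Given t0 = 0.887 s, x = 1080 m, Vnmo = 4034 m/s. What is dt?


x/Vnmo = 1080/4034 = 0.267724
(x/Vnmo)^2 = 0.071676
t0^2 = 0.786769
sqrt(0.786769 + 0.071676) = 0.926523
dt = 0.926523 - 0.887 = 0.039523

0.039523


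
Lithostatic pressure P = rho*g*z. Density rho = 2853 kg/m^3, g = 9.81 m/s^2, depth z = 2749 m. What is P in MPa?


P = rho * g * z / 1e6
= 2853 * 9.81 * 2749 / 1e6
= 76938819.57 / 1e6
= 76.9388 MPa

76.9388


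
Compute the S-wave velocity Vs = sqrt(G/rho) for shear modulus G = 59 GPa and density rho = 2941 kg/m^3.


Convert G to Pa: G = 59e9 Pa
Compute G/rho = 59e9 / 2941 = 20061203.6722
Vs = sqrt(20061203.6722) = 4478.97 m/s

4478.97


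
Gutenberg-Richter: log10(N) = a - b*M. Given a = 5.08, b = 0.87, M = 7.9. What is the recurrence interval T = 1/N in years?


log10(N) = 5.08 - 0.87*7.9 = -1.793
N = 10^-1.793 = 0.016106
T = 1/N = 1/0.016106 = 62.0869 years

62.0869


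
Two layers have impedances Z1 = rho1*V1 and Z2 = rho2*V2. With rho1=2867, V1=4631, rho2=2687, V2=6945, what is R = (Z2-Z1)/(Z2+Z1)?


Z1 = 2867 * 4631 = 13277077
Z2 = 2687 * 6945 = 18661215
R = (18661215 - 13277077) / (18661215 + 13277077) = 5384138 / 31938292 = 0.1686

0.1686


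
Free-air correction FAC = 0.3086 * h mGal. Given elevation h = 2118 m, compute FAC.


FAC = 0.3086 * h
= 0.3086 * 2118
= 653.6148 mGal

653.6148


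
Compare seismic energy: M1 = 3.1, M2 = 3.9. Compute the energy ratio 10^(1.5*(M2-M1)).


M2 - M1 = 3.9 - 3.1 = 0.8
1.5 * 0.8 = 1.2
ratio = 10^1.2 = 15.85

15.85


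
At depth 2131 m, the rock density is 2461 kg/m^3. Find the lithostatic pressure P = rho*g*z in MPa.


P = rho * g * z / 1e6
= 2461 * 9.81 * 2131 / 1e6
= 51447475.71 / 1e6
= 51.4475 MPa

51.4475


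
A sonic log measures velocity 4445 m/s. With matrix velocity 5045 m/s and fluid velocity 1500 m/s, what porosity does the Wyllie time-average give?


1/V - 1/Vm = 1/4445 - 1/5045 = 2.676e-05
1/Vf - 1/Vm = 1/1500 - 1/5045 = 0.00046845
phi = 2.676e-05 / 0.00046845 = 0.0571

0.0571


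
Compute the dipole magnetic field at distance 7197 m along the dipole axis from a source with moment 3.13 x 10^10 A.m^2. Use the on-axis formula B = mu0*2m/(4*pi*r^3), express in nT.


m = 3.13 x 10^10 = 31300000000 A.m^2
2m = 62600000000 A.m^2
r^3 = 7197^3 = 372781634373
B = (4pi*10^-7) * 62600000000 / (4*pi * 372781634373) * 1e9
= 78665.480046 / 4684512175757.65 * 1e9
= 16.7927 nT

16.7927


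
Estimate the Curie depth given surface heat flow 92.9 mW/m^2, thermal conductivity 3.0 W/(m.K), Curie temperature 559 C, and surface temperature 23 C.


T_Curie - T_surf = 559 - 23 = 536 C
Convert q to W/m^2: 92.9 mW/m^2 = 0.0929 W/m^2
d = 536 * 3.0 / 0.0929 = 17308.93 m

17308.93


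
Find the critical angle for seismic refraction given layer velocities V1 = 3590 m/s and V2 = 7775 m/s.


V1/V2 = 3590/7775 = 0.461736
theta_c = arcsin(0.461736) = 27.4992 degrees

27.4992


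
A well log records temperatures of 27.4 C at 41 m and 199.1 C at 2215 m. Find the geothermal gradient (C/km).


dT = 199.1 - 27.4 = 171.7 C
dz = 2215 - 41 = 2174 m
gradient = dT/dz * 1000 = 171.7/2174 * 1000 = 78.9788 C/km

78.9788


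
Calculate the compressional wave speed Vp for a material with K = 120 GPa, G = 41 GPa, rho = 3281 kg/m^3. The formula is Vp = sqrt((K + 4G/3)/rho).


First compute the effective modulus:
K + 4G/3 = 120e9 + 4*41e9/3 = 174666666666.67 Pa
Then divide by density:
174666666666.67 / 3281 = 53235802.0929 Pa/(kg/m^3)
Take the square root:
Vp = sqrt(53235802.0929) = 7296.29 m/s

7296.29


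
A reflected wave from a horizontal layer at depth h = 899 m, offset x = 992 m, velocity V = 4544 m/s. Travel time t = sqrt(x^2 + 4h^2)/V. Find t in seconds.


x^2 + 4h^2 = 992^2 + 4*899^2 = 984064 + 3232804 = 4216868
sqrt(4216868) = 2053.5014
t = 2053.5014 / 4544 = 0.4519 s

0.4519


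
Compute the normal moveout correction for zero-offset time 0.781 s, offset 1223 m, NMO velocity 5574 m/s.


x/Vnmo = 1223/5574 = 0.219412
(x/Vnmo)^2 = 0.048141
t0^2 = 0.609961
sqrt(0.609961 + 0.048141) = 0.811235
dt = 0.811235 - 0.781 = 0.030235

0.030235


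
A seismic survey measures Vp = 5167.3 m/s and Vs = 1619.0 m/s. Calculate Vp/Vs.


Vp/Vs = 5167.3 / 1619.0
= 3.1917

3.1917


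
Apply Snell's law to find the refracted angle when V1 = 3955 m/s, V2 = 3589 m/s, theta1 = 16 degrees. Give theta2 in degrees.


sin(theta1) = sin(16 deg) = 0.275637
sin(theta2) = V2/V1 * sin(theta1) = 3589/3955 * 0.275637 = 0.25013
theta2 = arcsin(0.25013) = 14.4852 degrees

14.4852


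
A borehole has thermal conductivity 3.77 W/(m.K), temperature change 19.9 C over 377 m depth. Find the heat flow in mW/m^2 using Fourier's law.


q = k * dT / dz * 1000
= 3.77 * 19.9 / 377 * 1000
= 0.199 * 1000
= 199.0 mW/m^2

199.0


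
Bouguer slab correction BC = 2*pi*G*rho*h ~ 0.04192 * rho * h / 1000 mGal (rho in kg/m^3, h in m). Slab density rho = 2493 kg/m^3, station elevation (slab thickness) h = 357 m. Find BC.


BC = 0.04192 * rho * h / 1000
= 0.04192 * 2493 * 357 / 1000
= 37.3088 mGal

37.3088


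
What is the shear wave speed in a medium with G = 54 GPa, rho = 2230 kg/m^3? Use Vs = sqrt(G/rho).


Convert G to Pa: G = 54e9 Pa
Compute G/rho = 54e9 / 2230 = 24215246.6368
Vs = sqrt(24215246.6368) = 4920.9 m/s

4920.9


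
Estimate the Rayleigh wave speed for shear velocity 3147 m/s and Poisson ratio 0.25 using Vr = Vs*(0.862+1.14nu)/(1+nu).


Numerator factor = 0.862 + 1.14*0.25 = 1.147
Denominator = 1 + 0.25 = 1.25
Vr = 3147 * 1.147 / 1.25 = 2887.69 m/s

2887.69


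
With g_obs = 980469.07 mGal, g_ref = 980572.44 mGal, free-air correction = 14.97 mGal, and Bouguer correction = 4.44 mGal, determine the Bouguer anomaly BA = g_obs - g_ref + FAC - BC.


BA = g_obs - g_ref + FAC - BC
= 980469.07 - 980572.44 + 14.97 - 4.44
= -92.84 mGal

-92.84


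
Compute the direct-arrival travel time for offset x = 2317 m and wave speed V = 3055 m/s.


t = x / V
= 2317 / 3055
= 0.7584 s

0.7584


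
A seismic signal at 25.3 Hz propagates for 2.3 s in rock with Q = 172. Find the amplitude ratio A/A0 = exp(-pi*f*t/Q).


pi*f*t/Q = pi*25.3*2.3/172 = 1.062845
A/A0 = exp(-1.062845) = 0.345472

0.345472


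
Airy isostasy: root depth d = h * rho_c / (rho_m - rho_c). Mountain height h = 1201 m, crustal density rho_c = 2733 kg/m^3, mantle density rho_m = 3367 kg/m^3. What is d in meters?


rho_m - rho_c = 3367 - 2733 = 634
d = 1201 * 2733 / 634
= 3282333 / 634
= 5177.18 m

5177.18


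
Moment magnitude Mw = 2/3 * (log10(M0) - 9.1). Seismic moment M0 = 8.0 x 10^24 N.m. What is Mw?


log10(M0) = log10(8.0 x 10^24) = 24.9031
Mw = 2/3 * (24.9031 - 9.1)
= 2/3 * 15.8031
= 10.54

10.54


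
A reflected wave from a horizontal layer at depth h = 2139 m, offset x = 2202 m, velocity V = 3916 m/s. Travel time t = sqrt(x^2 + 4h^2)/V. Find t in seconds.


x^2 + 4h^2 = 2202^2 + 4*2139^2 = 4848804 + 18301284 = 23150088
sqrt(23150088) = 4811.4538
t = 4811.4538 / 3916 = 1.2287 s

1.2287


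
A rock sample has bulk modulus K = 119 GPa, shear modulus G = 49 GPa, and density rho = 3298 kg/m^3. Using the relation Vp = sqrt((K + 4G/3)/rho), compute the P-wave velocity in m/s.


First compute the effective modulus:
K + 4G/3 = 119e9 + 4*49e9/3 = 184333333333.33 Pa
Then divide by density:
184333333333.33 / 3298 = 55892460.0768 Pa/(kg/m^3)
Take the square root:
Vp = sqrt(55892460.0768) = 7476.13 m/s

7476.13


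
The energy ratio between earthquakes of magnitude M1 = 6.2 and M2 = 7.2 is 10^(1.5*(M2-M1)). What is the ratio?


M2 - M1 = 7.2 - 6.2 = 1.0
1.5 * 1.0 = 1.5
ratio = 10^1.5 = 31.62

31.62


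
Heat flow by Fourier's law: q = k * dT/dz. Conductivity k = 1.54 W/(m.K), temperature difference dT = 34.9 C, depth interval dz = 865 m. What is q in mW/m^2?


q = k * dT / dz * 1000
= 1.54 * 34.9 / 865 * 1000
= 0.062134 * 1000
= 62.1341 mW/m^2

62.1341


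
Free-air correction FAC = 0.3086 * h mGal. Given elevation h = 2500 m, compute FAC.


FAC = 0.3086 * h
= 0.3086 * 2500
= 771.5 mGal

771.5


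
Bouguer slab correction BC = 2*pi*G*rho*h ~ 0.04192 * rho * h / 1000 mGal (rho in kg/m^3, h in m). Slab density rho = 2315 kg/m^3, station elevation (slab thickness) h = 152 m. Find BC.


BC = 0.04192 * rho * h / 1000
= 0.04192 * 2315 * 152 / 1000
= 14.7508 mGal

14.7508


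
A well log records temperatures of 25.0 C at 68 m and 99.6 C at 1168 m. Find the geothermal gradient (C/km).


dT = 99.6 - 25.0 = 74.6 C
dz = 1168 - 68 = 1100 m
gradient = dT/dz * 1000 = 74.6/1100 * 1000 = 67.8182 C/km

67.8182


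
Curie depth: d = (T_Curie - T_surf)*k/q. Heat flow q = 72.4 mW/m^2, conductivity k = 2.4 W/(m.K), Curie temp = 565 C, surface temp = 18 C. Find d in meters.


T_Curie - T_surf = 565 - 18 = 547 C
Convert q to W/m^2: 72.4 mW/m^2 = 0.0724 W/m^2
d = 547 * 2.4 / 0.0724 = 18132.6 m

18132.6


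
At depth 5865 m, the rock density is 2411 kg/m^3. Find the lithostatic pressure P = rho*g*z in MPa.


P = rho * g * z / 1e6
= 2411 * 9.81 * 5865 / 1e6
= 138718452.15 / 1e6
= 138.7185 MPa

138.7185


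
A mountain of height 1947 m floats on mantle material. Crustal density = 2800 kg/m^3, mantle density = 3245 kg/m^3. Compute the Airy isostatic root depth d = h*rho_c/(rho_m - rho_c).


rho_m - rho_c = 3245 - 2800 = 445
d = 1947 * 2800 / 445
= 5451600 / 445
= 12250.79 m

12250.79


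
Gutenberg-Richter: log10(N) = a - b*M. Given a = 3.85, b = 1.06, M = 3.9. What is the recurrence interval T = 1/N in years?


log10(N) = 3.85 - 1.06*3.9 = -0.284
N = 10^-0.284 = 0.519996
T = 1/N = 1/0.519996 = 1.9231 years

1.9231


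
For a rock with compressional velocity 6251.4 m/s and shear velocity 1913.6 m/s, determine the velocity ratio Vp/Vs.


Vp/Vs = 6251.4 / 1913.6
= 3.2668

3.2668


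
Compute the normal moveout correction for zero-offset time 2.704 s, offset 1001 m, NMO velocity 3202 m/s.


x/Vnmo = 1001/3202 = 0.312617
(x/Vnmo)^2 = 0.097729
t0^2 = 7.311616
sqrt(7.311616 + 0.097729) = 2.722011
dt = 2.722011 - 2.704 = 0.018011

0.018011


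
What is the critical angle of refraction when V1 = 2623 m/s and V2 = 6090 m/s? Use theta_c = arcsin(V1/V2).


V1/V2 = 2623/6090 = 0.430706
theta_c = arcsin(0.430706) = 25.5124 degrees

25.5124


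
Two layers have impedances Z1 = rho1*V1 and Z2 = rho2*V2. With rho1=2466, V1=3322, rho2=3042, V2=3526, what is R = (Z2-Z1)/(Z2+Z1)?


Z1 = 2466 * 3322 = 8192052
Z2 = 3042 * 3526 = 10726092
R = (10726092 - 8192052) / (10726092 + 8192052) = 2534040 / 18918144 = 0.1339

0.1339


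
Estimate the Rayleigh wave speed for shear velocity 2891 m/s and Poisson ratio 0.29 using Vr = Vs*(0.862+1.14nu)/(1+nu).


Numerator factor = 0.862 + 1.14*0.29 = 1.1926
Denominator = 1 + 0.29 = 1.29
Vr = 2891 * 1.1926 / 1.29 = 2672.72 m/s

2672.72


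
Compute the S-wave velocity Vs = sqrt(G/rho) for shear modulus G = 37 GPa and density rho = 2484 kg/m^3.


Convert G to Pa: G = 37e9 Pa
Compute G/rho = 37e9 / 2484 = 14895330.1127
Vs = sqrt(14895330.1127) = 3859.45 m/s

3859.45


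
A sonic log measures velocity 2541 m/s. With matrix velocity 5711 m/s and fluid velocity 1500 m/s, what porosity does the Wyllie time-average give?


1/V - 1/Vm = 1/2541 - 1/5711 = 0.00021845
1/Vf - 1/Vm = 1/1500 - 1/5711 = 0.00049157
phi = 0.00021845 / 0.00049157 = 0.4444

0.4444


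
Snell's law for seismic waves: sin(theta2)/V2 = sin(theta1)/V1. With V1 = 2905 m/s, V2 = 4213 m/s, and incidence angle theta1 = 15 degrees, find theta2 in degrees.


sin(theta1) = sin(15 deg) = 0.258819
sin(theta2) = V2/V1 * sin(theta1) = 4213/2905 * 0.258819 = 0.375354
theta2 = arcsin(0.375354) = 22.0462 degrees

22.0462


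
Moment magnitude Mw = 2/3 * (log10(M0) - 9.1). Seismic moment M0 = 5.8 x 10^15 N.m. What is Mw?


log10(M0) = log10(5.8 x 10^15) = 15.7634
Mw = 2/3 * (15.7634 - 9.1)
= 2/3 * 6.6634
= 4.44

4.44


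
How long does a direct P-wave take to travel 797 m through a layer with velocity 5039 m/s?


t = x / V
= 797 / 5039
= 0.1582 s

0.1582


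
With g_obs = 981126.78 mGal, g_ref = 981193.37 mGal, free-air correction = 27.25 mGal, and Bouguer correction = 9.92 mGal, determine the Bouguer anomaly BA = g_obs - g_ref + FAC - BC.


BA = g_obs - g_ref + FAC - BC
= 981126.78 - 981193.37 + 27.25 - 9.92
= -49.26 mGal

-49.26


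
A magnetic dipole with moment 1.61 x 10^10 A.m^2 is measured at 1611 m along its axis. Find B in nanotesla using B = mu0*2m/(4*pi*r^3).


m = 1.61 x 10^10 = 16100000000 A.m^2
2m = 32200000000 A.m^2
r^3 = 1611^3 = 4181062131
B = (4pi*10^-7) * 32200000000 / (4*pi * 4181062131) * 1e9
= 40463.713378 / 52540776299.81 * 1e9
= 770.1392 nT

770.1392


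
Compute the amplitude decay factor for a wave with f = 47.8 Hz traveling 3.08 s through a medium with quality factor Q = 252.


pi*f*t/Q = pi*47.8*3.08/252 = 1.835388
A/A0 = exp(-1.835388) = 0.159552

0.159552


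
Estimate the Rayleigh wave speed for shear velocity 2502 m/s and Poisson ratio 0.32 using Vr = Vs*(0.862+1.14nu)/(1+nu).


Numerator factor = 0.862 + 1.14*0.32 = 1.2268
Denominator = 1 + 0.32 = 1.32
Vr = 2502 * 1.2268 / 1.32 = 2325.34 m/s

2325.34


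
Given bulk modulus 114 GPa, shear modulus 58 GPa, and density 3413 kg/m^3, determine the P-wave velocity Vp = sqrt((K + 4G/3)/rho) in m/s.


First compute the effective modulus:
K + 4G/3 = 114e9 + 4*58e9/3 = 191333333333.33 Pa
Then divide by density:
191333333333.33 / 3413 = 56060162.1252 Pa/(kg/m^3)
Take the square root:
Vp = sqrt(56060162.1252) = 7487.33 m/s

7487.33


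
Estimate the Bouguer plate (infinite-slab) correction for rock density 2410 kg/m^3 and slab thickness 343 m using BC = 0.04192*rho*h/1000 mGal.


BC = 0.04192 * rho * h / 1000
= 0.04192 * 2410 * 343 / 1000
= 34.6523 mGal

34.6523


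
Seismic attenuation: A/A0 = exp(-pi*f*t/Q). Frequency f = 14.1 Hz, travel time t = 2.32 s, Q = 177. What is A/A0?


pi*f*t/Q = pi*14.1*2.32/177 = 0.580609
A/A0 = exp(-0.580609) = 0.559558

0.559558


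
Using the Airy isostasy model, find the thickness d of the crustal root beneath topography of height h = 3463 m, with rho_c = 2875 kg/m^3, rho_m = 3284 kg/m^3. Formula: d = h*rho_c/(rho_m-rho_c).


rho_m - rho_c = 3284 - 2875 = 409
d = 3463 * 2875 / 409
= 9956125 / 409
= 24342.6 m

24342.6


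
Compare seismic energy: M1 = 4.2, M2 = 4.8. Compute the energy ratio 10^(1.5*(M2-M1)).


M2 - M1 = 4.8 - 4.2 = 0.6
1.5 * 0.6 = 0.9
ratio = 10^0.9 = 7.94

7.94


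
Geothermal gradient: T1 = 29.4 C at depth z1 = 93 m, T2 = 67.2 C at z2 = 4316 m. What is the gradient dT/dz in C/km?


dT = 67.2 - 29.4 = 37.8 C
dz = 4316 - 93 = 4223 m
gradient = dT/dz * 1000 = 37.8/4223 * 1000 = 8.951 C/km

8.951


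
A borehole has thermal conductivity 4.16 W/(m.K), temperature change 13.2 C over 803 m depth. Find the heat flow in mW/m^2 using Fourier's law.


q = k * dT / dz * 1000
= 4.16 * 13.2 / 803 * 1000
= 0.068384 * 1000
= 68.3836 mW/m^2

68.3836


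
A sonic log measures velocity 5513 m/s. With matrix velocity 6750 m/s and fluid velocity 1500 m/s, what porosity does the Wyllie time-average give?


1/V - 1/Vm = 1/5513 - 1/6750 = 3.324e-05
1/Vf - 1/Vm = 1/1500 - 1/6750 = 0.00051852
phi = 3.324e-05 / 0.00051852 = 0.0641

0.0641


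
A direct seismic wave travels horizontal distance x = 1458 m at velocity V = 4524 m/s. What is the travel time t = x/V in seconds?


t = x / V
= 1458 / 4524
= 0.3223 s

0.3223


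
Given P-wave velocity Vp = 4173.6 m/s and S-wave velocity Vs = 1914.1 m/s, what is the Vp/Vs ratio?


Vp/Vs = 4173.6 / 1914.1
= 2.1805

2.1805


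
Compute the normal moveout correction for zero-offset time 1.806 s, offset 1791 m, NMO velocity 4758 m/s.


x/Vnmo = 1791/4758 = 0.376419
(x/Vnmo)^2 = 0.141691
t0^2 = 3.261636
sqrt(3.261636 + 0.141691) = 1.844811
dt = 1.844811 - 1.806 = 0.038811

0.038811


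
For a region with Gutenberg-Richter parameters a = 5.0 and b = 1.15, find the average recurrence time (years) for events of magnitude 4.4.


log10(N) = 5.0 - 1.15*4.4 = -0.06
N = 10^-0.06 = 0.870964
T = 1/N = 1/0.870964 = 1.1482 years

1.1482


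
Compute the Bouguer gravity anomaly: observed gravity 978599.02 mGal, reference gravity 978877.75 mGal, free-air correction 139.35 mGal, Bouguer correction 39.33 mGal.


BA = g_obs - g_ref + FAC - BC
= 978599.02 - 978877.75 + 139.35 - 39.33
= -178.71 mGal

-178.71


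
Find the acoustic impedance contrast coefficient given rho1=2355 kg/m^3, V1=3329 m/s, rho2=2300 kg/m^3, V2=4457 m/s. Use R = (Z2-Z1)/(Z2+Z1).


Z1 = 2355 * 3329 = 7839795
Z2 = 2300 * 4457 = 10251100
R = (10251100 - 7839795) / (10251100 + 7839795) = 2411305 / 18090895 = 0.1333

0.1333


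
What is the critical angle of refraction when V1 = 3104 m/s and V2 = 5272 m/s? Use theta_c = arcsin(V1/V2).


V1/V2 = 3104/5272 = 0.588771
theta_c = arcsin(0.588771) = 36.0698 degrees

36.0698


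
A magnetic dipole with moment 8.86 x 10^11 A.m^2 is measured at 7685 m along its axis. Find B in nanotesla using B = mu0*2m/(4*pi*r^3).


m = 8.86 x 10^11 = 886000000000 A.m^2
2m = 1772000000000 A.m^2
r^3 = 7685^3 = 453870144125
B = (4pi*10^-7) * 1772000000000 / (4*pi * 453870144125) * 1e9
= 2226760.872864 / 5703500441867.36 * 1e9
= 390.42 nT

390.42


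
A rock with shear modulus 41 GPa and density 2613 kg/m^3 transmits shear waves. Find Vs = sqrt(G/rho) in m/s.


Convert G to Pa: G = 41e9 Pa
Compute G/rho = 41e9 / 2613 = 15690776.8848
Vs = sqrt(15690776.8848) = 3961.16 m/s

3961.16


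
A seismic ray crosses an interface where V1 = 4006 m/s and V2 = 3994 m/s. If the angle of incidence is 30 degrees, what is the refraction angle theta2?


sin(theta1) = sin(30 deg) = 0.5
sin(theta2) = V2/V1 * sin(theta1) = 3994/4006 * 0.5 = 0.498502
theta2 = arcsin(0.498502) = 29.901 degrees

29.901


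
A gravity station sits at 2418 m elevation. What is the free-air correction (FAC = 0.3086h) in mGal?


FAC = 0.3086 * h
= 0.3086 * 2418
= 746.1948 mGal

746.1948


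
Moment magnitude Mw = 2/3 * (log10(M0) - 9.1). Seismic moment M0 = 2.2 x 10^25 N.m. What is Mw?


log10(M0) = log10(2.2 x 10^25) = 25.3424
Mw = 2/3 * (25.3424 - 9.1)
= 2/3 * 16.2424
= 10.83

10.83


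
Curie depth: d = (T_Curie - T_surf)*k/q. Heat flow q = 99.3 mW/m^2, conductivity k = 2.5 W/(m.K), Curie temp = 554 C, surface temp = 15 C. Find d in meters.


T_Curie - T_surf = 554 - 15 = 539 C
Convert q to W/m^2: 99.3 mW/m^2 = 0.0993 W/m^2
d = 539 * 2.5 / 0.0993 = 13569.99 m

13569.99


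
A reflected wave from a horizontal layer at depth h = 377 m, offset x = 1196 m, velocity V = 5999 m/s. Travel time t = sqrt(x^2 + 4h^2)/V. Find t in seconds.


x^2 + 4h^2 = 1196^2 + 4*377^2 = 1430416 + 568516 = 1998932
sqrt(1998932) = 1413.8359
t = 1413.8359 / 5999 = 0.2357 s

0.2357


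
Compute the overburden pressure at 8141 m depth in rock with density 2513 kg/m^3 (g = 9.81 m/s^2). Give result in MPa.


P = rho * g * z / 1e6
= 2513 * 9.81 * 8141 / 1e6
= 200696246.73 / 1e6
= 200.6962 MPa

200.6962


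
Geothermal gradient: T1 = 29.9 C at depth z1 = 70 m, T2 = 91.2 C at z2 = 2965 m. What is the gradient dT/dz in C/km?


dT = 91.2 - 29.9 = 61.3 C
dz = 2965 - 70 = 2895 m
gradient = dT/dz * 1000 = 61.3/2895 * 1000 = 21.1744 C/km

21.1744


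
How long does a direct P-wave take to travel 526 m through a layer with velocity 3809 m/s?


t = x / V
= 526 / 3809
= 0.1381 s

0.1381


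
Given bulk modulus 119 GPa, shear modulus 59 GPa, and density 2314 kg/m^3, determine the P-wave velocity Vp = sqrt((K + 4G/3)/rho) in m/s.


First compute the effective modulus:
K + 4G/3 = 119e9 + 4*59e9/3 = 197666666666.67 Pa
Then divide by density:
197666666666.67 / 2314 = 85422068.5681 Pa/(kg/m^3)
Take the square root:
Vp = sqrt(85422068.5681) = 9242.41 m/s

9242.41


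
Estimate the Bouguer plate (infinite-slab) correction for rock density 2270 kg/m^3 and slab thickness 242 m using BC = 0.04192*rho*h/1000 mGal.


BC = 0.04192 * rho * h / 1000
= 0.04192 * 2270 * 242 / 1000
= 23.0283 mGal

23.0283


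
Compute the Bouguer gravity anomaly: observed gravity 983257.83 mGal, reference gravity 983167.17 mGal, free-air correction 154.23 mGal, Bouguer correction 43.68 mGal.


BA = g_obs - g_ref + FAC - BC
= 983257.83 - 983167.17 + 154.23 - 43.68
= 201.21 mGal

201.21


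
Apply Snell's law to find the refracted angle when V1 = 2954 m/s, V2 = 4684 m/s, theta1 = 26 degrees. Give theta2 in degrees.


sin(theta1) = sin(26 deg) = 0.438371
sin(theta2) = V2/V1 * sin(theta1) = 4684/2954 * 0.438371 = 0.695102
theta2 = arcsin(0.695102) = 44.0353 degrees

44.0353


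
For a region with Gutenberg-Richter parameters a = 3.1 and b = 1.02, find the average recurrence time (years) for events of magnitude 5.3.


log10(N) = 3.1 - 1.02*5.3 = -2.306
N = 10^-2.306 = 0.004943
T = 1/N = 1/0.004943 = 202.3019 years

202.3019


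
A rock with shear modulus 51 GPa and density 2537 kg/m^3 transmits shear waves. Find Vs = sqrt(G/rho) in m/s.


Convert G to Pa: G = 51e9 Pa
Compute G/rho = 51e9 / 2537 = 20102483.2479
Vs = sqrt(20102483.2479) = 4483.58 m/s

4483.58


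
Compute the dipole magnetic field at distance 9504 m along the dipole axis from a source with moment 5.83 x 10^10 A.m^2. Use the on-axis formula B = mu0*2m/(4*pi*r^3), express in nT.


m = 5.83 x 10^10 = 58300000000 A.m^2
2m = 116600000000 A.m^2
r^3 = 9504^3 = 858458456064
B = (4pi*10^-7) * 116600000000 / (4*pi * 858458456064) * 1e9
= 146523.881363 / 10787707115930.79 * 1e9
= 13.5825 nT

13.5825


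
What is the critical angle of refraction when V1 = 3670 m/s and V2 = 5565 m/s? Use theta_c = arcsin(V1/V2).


V1/V2 = 3670/5565 = 0.659479
theta_c = arcsin(0.659479) = 41.2601 degrees

41.2601


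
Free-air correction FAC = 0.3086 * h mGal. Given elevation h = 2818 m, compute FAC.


FAC = 0.3086 * h
= 0.3086 * 2818
= 869.6348 mGal

869.6348


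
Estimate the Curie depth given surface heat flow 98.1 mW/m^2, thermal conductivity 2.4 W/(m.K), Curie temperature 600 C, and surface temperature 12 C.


T_Curie - T_surf = 600 - 12 = 588 C
Convert q to W/m^2: 98.1 mW/m^2 = 0.0981 W/m^2
d = 588 * 2.4 / 0.0981 = 14385.32 m

14385.32


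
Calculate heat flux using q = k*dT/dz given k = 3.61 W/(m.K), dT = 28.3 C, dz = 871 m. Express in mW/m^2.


q = k * dT / dz * 1000
= 3.61 * 28.3 / 871 * 1000
= 0.117294 * 1000
= 117.2939 mW/m^2

117.2939


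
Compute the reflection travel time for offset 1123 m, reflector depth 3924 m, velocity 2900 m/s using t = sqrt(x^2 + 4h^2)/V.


x^2 + 4h^2 = 1123^2 + 4*3924^2 = 1261129 + 61591104 = 62852233
sqrt(62852233) = 7927.94
t = 7927.94 / 2900 = 2.7338 s

2.7338
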